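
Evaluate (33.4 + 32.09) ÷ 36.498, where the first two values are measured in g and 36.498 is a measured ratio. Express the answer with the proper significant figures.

1.79 g

33.4 g + 32.09 g = 65.49 g; the sum is limited to 1 decimal place (3 s.f.).
Carrying full precision, 65.49 ÷ 36.498 = 1.79434489561… g; 36.498 has 5 s.f., so the result keeps min(3, 5) = 3 s.f.
Rounded to 3 significant figures: 1.79 g.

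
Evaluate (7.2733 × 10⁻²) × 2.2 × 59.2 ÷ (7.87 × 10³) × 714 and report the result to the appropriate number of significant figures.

(7.2733 × 10⁻²) × 2.2 × 59.2 ÷ (7.87 × 10³) × 714 = 0.85940795259…
Multiplication/division keeps the fewest significant figures: 7.2733 × 10⁻² → 5 s.f., 2.2 → 2 s.f., 59.2 → 3 s.f., 7.87 × 10³ → 3 s.f., 714 → 3 s.f.; limit is 2.
Rounded to 2 significant figures: 0.86.

0.86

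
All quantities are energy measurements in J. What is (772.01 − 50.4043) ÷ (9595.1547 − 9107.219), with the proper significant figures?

772.01 − 50.4043 = 721.6057, limited to 2 d.p. → 5 s.f.; 9595.1547 − 9107.219 = 487.9357, limited to 3 d.p. → 6 s.f.
Carrying full precision, 721.6057 ÷ 487.9357 = 1.47889506753…; keep min(5, 6) = 5 s.f.
Rounded to 5 significant figures: 1.4789.

1.4789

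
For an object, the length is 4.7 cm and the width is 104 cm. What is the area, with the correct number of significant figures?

4.9 × 10² cm²

area = 4.7 cm × 104 cm = 488.8 cm².
4.7 has 2 significant figures; 104 has 3.
Division/multiplication keeps the fewest: 2 significant figures.
Rounded: 4.9 × 10² cm².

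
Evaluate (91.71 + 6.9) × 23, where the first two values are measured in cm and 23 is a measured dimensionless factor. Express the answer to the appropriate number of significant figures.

91.71 cm + 6.9 cm = 98.61 cm; the sum is limited to 1 decimal place (3 s.f.).
Carrying full precision, 98.61 × 23 = 2268.03 cm; 23 has 2 s.f., so the result keeps min(3, 2) = 2 s.f.
Rounded to 2 significant figures: 2.3 × 10^3 cm.

2.3 × 10^3 cm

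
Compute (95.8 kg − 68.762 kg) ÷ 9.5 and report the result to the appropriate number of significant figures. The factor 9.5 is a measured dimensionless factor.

2.8 kg

95.8 kg − 68.762 kg = 27.038 kg; the difference is limited to 1 decimal place (3 s.f.).
Carrying full precision, 27.038 ÷ 9.5 = 2.84610526316… kg; 9.5 has 2 s.f., so the result keeps min(3, 2) = 2 s.f.
Rounded to 2 significant figures: 2.8 kg.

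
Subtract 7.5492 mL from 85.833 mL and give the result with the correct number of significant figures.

85.833 mL − 7.5492 mL = 78.2838 mL.
Addition/subtraction keeps the fewest decimal places: 85.833 → 3 decimal places, 7.5492 → 4 decimal places; limit is 3.
Rounded to 3 decimal places: 78.284 mL.

78.284 mL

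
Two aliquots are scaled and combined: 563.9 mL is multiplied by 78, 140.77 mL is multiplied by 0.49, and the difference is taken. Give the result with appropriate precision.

563.9 × 78 = 43984.2 → 4.4 × 10^4 mL (2 s.f., last digit at the 10^3 place).
140.77 × 0.49 = 68.9773 → 69 mL (2 s.f., last digit at the 10^0 place).
Difference: 43915.2227 mL; keep the coarser place, 10^3.
Result: 4.4 × 10^4 mL.

4.4 × 10^4 mL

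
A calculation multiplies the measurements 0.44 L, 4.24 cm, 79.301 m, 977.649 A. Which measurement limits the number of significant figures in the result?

0.44 L

0.44 L → 2 s.f.; 4.24 cm → 3 s.f.; 79.301 m → 5 s.f.; 977.649 A → 6 s.f.
The fewest is 2 significant figures, from 0.44 L.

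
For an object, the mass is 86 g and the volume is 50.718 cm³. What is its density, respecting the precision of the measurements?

density = 86 g ÷ 50.718 cm³ = 1.6956504594… g/cm³.
86 has 2 significant figures; 50.718 has 5.
Division/multiplication keeps the fewest: 2 significant figures.
Rounded: 1.7 g/cm³.

1.7 g/cm³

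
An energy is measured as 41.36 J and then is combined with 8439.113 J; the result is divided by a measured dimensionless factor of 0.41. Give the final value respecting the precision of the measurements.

41.36 J + 8439.113 J = 8480.473 J; the sum is limited to 2 decimal places (6 s.f.).
Carrying full precision, 8480.473 ÷ 0.41 = 20684.0804878… J; 0.41 has 2 s.f., so the result keeps min(6, 2) = 2 s.f.
Rounded to 2 significant figures: 2.1 × 10⁴ J.

2.1 × 10⁴ J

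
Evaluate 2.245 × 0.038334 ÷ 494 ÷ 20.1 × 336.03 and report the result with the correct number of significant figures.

2.245 × 0.038334 ÷ 494 ÷ 20.1 × 336.03 = 0.00291243022488…
Multiplication/division keeps the fewest significant figures: 2.245 → 4 s.f., 0.038334 → 5 s.f., 494 → 3 s.f., 20.1 → 3 s.f., 336.03 → 5 s.f.; limit is 3.
Rounded to 3 significant figures: 0.00291.

0.00291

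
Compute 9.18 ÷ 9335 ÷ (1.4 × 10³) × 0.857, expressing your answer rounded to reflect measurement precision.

6.0 × 10⁻⁷

9.18 ÷ 9335 ÷ (1.4 × 10³) × 0.857 = 6.01978728288 × 10^-7…
Multiplication/division keeps the fewest significant figures: 9.18 → 3 s.f., 9335 → 4 s.f., 1.4 × 10³ → 2 s.f., 0.857 → 3 s.f.; limit is 2.
Rounded to 2 significant figures: 6.0 × 10⁻⁷.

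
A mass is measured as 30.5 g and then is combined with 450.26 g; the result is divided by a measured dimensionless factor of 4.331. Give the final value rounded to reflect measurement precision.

30.5 g + 450.26 g = 480.76 g; the sum is limited to 1 decimal place (4 s.f.).
Carrying full precision, 480.76 ÷ 4.331 = 111.004386978… g; 4.331 has 4 s.f., so the result keeps min(4, 4) = 4 s.f.
Rounded to 4 significant figures: 111.0 g.

111.0 g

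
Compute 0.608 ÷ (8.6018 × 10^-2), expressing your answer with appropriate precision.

0.608 ÷ (8.6018 × 10^-2) = 7.06828803274…
Multiplication/division keeps the fewest significant figures: 0.608 → 3 s.f., 8.6018 × 10^-2 → 5 s.f.; limit is 3.
Rounded to 3 significant figures: 7.07.

7.07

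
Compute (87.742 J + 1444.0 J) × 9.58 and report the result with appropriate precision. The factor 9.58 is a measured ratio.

87.742 J + 1444.0 J = 1531.742 J; the sum is limited to 1 decimal place (5 s.f.).
Carrying full precision, 1531.742 × 9.58 = 14674.08836 J; 9.58 has 3 s.f., so the result keeps min(5, 3) = 3 s.f.
Rounded to 3 significant figures: 1.47 × 10^4 J.

1.47 × 10^4 J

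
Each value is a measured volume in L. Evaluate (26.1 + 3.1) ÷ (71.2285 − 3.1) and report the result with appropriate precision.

0.429

26.1 + 3.1 = 29.2, limited to 1 d.p. → 3 s.f.; 71.2285 − 3.1 = 68.1285, limited to 1 d.p. → 3 s.f.
Carrying full precision, 29.2 ÷ 68.1285 = 0.4286018333…; keep min(3, 3) = 3 s.f.
Rounded to 3 significant figures: 0.429.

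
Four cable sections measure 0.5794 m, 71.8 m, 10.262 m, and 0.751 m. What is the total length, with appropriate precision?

0.5794 m + 71.8 m + 10.262 m + 0.751 m = 83.3924 m.
Addition/subtraction keeps the fewest decimal places: 0.5794 → 4 decimal places, 71.8 → 1 decimal place, 10.262 → 3 decimal places, 0.751 → 3 decimal places; limit is 1.
Rounded to 1 decimal place: 83.4 m.

83.4 m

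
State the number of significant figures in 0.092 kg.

0.092: leading zeros are not significant.

2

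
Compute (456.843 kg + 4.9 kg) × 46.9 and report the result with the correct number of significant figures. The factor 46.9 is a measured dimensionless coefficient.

2.17 × 10⁴ kg

456.843 kg + 4.9 kg = 461.743 kg; the sum is limited to 1 decimal place (4 s.f.).
Carrying full precision, 461.743 × 46.9 = 21655.7467 kg; 46.9 has 3 s.f., so the result keeps min(4, 3) = 3 s.f.
Rounded to 3 significant figures: 2.17 × 10⁴ kg.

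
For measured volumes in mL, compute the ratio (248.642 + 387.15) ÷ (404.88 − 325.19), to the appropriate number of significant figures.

7.978

248.642 + 387.15 = 635.792, limited to 2 d.p. → 5 s.f.; 404.88 − 325.19 = 79.69, limited to 2 d.p. → 4 s.f.
Carrying full precision, 635.792 ÷ 79.69 = 7.9783159744…; keep min(5, 4) = 4 s.f.
Rounded to 4 significant figures: 7.978.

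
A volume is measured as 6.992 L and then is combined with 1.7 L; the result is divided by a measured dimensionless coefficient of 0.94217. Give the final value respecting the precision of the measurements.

9.2 L

6.992 L + 1.7 L = 8.692 L; the sum is limited to 1 decimal place (2 s.f.).
Carrying full precision, 8.692 ÷ 0.94217 = 9.22551131961… L; 0.94217 has 5 s.f., so the result keeps min(2, 5) = 2 s.f.
Rounded to 2 significant figures: 9.2 L.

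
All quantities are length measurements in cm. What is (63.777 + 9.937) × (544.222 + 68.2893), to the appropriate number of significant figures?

45151 cm²

63.777 + 9.937 = 73.714, limited to 3 d.p. → 5 s.f.; 544.222 + 68.2893 = 612.5113, limited to 3 d.p. → 6 s.f.
Carrying full precision, 73.714 × 612.5113 = 45150.6579682; keep min(5, 6) = 5 s.f.
Rounded to 5 significant figures: 45151 cm².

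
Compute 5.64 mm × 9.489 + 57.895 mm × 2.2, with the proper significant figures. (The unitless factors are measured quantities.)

1.8 × 10² mm

5.64 × 9.489 = 53.51796 → 53.5 mm (3 s.f., last digit at the 10^-1 place).
57.895 × 2.2 = 127.369 → 1.3 × 10² mm (2 s.f., last digit at the 10^1 place).
Sum: 180.88696 mm; keep the coarser place, 10^1.
Result: 1.8 × 10² mm.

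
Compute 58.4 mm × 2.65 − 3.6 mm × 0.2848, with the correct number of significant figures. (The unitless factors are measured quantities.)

154 mm

58.4 × 2.65 = 154.76 → 1.55 × 10² mm (3 s.f., last digit at the 10^0 place).
3.6 × 0.2848 = 1.02528 → 1.0 mm (2 s.f., last digit at the 10^-1 place).
Difference: 153.73472 mm; keep the coarser place, 10^0.
Result: 154 mm.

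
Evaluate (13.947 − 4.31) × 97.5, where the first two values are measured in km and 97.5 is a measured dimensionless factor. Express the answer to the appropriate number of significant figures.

9.40 × 10^2 km

13.947 km − 4.31 km = 9.637 km; the difference is limited to 2 decimal places (3 s.f.).
Carrying full precision, 9.637 × 97.5 = 939.6075 km; 97.5 has 3 s.f., so the result keeps min(3, 3) = 3 s.f.
Rounded to 3 significant figures: 9.40 × 10^2 km.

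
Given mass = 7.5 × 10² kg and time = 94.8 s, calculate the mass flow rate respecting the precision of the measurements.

mass flow rate = 7.5 × 10² kg ÷ 94.8 s = 7.91139240506… kg/s.
7.5 × 10² has 2 significant figures; 94.8 has 3.
Division/multiplication keeps the fewest: 2 significant figures.
Rounded: 7.9 kg/s.

7.9 kg/s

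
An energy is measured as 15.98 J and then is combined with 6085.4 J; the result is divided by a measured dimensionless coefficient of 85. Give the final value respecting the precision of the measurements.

72 J

15.98 J + 6085.4 J = 6101.38 J; the sum is limited to 1 decimal place (5 s.f.).
Carrying full precision, 6101.38 ÷ 85 = 71.7809411765… J; 85 has 2 s.f., so the result keeps min(5, 2) = 2 s.f.
Rounded to 2 significant figures: 72 J.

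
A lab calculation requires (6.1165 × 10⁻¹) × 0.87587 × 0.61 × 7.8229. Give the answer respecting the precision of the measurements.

(6.1165 × 10⁻¹) × 0.87587 × 0.61 × 7.8229 = 2.5564673181…
Multiplication/division keeps the fewest significant figures: 6.1165 × 10⁻¹ → 5 s.f., 0.87587 → 5 s.f., 0.61 → 2 s.f., 7.8229 → 5 s.f.; limit is 2.
Rounded to 2 significant figures: 2.6.

2.6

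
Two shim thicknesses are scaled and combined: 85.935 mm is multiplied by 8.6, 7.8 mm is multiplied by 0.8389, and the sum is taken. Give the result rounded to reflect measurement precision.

85.935 × 8.6 = 739.041 → 7.4 × 10² mm (2 s.f., last digit at the 10^1 place).
7.8 × 0.8389 = 6.54342 → 6.5 mm (2 s.f., last digit at the 10^-1 place).
Sum: 745.58442 mm; keep the coarser place, 10^1.
Result: 7.5 × 10² mm.

7.5 × 10² mm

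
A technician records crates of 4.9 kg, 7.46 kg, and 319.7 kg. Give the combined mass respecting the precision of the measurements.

4.9 kg + 7.46 kg + 319.7 kg = 332.06 kg.
Addition/subtraction keeps the fewest decimal places: 4.9 → 1 decimal place, 7.46 → 2 decimal places, 319.7 → 1 decimal place; limit is 1.
Rounded to 1 decimal place: 332.1 kg.

332.1 kg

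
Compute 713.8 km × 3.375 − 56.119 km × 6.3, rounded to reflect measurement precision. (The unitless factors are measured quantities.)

2.06 × 10³ km

713.8 × 3.375 = 2409.075 → 2409 km (4 s.f., last digit at the 10^0 place).
56.119 × 6.3 = 353.5497 → 3.5 × 10² km (2 s.f., last digit at the 10^1 place).
Difference: 2055.5253 km; keep the coarser place, 10^1.
Result: 2.06 × 10³ km.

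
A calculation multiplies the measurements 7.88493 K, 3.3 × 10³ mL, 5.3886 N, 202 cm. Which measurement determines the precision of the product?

7.88493 K → 6 s.f.; 3.3 × 10³ mL → 2 s.f.; 5.3886 N → 5 s.f.; 202 cm → 3 s.f.
The fewest is 2 significant figures, from 3.3 × 10³ mL.

3.3 × 10³ mL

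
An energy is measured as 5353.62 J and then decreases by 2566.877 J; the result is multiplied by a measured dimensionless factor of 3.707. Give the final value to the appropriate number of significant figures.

1.033 × 10⁴ J

5353.62 J − 2566.877 J = 2786.743 J; the difference is limited to 2 decimal places (6 s.f.).
Carrying full precision, 2786.743 × 3.707 = 10330.456301 J; 3.707 has 4 s.f., so the result keeps min(6, 4) = 4 s.f.
Rounded to 4 significant figures: 1.033 × 10⁴ J.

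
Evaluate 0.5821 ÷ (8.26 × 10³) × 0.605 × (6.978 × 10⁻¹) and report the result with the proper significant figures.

0.5821 ÷ (8.26 × 10³) × 0.605 × (6.978 × 10⁻¹) = 0.0000297511591889…
Multiplication/division keeps the fewest significant figures: 0.5821 → 4 s.f., 8.26 × 10³ → 3 s.f., 0.605 → 3 s.f., 6.978 × 10⁻¹ → 4 s.f.; limit is 3.
Rounded to 3 significant figures: 2.98 × 10⁻⁵.

2.98 × 10⁻⁵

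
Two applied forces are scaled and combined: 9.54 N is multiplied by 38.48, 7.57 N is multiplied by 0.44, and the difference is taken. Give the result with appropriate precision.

9.54 × 38.48 = 367.0992 → 367 N (3 s.f., last digit at the 10^0 place).
7.57 × 0.44 = 3.3308 → 3.3 N (2 s.f., last digit at the 10^-1 place).
Difference: 363.7684 N; keep the coarser place, 10^0.
Result: 364 N.

364 N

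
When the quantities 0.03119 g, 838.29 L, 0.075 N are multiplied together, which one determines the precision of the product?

0.075 N

0.03119 g → 4 s.f.; 838.29 L → 5 s.f.; 0.075 N → 2 s.f.
The fewest is 2 significant figures, from 0.075 N.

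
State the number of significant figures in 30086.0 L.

6

30086.0: trailing zeros after a decimal point are significant; zeros between nonzero digits are significant.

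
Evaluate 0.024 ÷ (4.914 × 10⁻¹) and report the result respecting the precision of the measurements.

0.049

0.024 ÷ (4.914 × 10⁻¹) = 0.04884004884…
Multiplication/division keeps the fewest significant figures: 0.024 → 2 s.f., 4.914 × 10⁻¹ → 4 s.f.; limit is 2.
Rounded to 2 significant figures: 0.049.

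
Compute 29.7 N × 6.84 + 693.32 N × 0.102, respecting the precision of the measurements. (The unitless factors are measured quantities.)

29.7 × 6.84 = 203.148 → 203 N (3 s.f., last digit at the 10^0 place).
693.32 × 0.102 = 70.71864 → 70.7 N (3 s.f., last digit at the 10^-1 place).
Sum: 273.86664 N; keep the coarser place, 10^0.
Result: 274 N.

274 N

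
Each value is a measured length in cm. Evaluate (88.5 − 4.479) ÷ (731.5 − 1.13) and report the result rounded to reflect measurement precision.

0.115

88.5 − 4.479 = 84.021, limited to 1 d.p. → 3 s.f.; 731.5 − 1.13 = 730.37, limited to 1 d.p. → 4 s.f.
Carrying full precision, 84.021 ÷ 730.37 = 0.11503895286…; keep min(3, 4) = 3 s.f.
Rounded to 3 significant figures: 0.115.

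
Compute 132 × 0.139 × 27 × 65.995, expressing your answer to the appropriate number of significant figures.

132 × 0.139 × 27 × 65.995 = 32693.65902
Multiplication/division keeps the fewest significant figures: 132 → 3 s.f., 0.139 → 3 s.f., 27 → 2 s.f., 65.995 → 5 s.f.; limit is 2.
Rounded to 2 significant figures: 3.3 × 10^4.

3.3 × 10^4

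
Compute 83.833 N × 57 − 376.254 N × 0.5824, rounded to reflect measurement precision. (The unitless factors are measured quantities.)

83.833 × 57 = 4778.481 → 4.8 × 10³ N (2 s.f., last digit at the 10^2 place).
376.254 × 0.5824 = 219.1303296 → 219.1 N (4 s.f., last digit at the 10^-1 place).
Difference: 4559.3506704 N; keep the coarser place, 10^2.
Result: 4.6 × 10³ N.

4.6 × 10³ N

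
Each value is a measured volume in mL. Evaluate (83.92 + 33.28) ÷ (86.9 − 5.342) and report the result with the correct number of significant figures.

1.44

83.92 + 33.28 = 117.20, limited to 2 d.p. → 5 s.f.; 86.9 − 5.342 = 81.558, limited to 1 d.p. → 3 s.f.
Carrying full precision, 117.20 ÷ 81.558 = 1.43701414944…; keep min(5, 3) = 3 s.f.
Rounded to 3 significant figures: 1.44.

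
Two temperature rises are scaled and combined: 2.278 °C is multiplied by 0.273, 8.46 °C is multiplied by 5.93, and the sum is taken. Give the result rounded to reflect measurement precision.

2.278 × 0.273 = 0.621894 → 0.622 °C (3 s.f., last digit at the 10^-3 place).
8.46 × 5.93 = 50.1678 → 50.2 °C (3 s.f., last digit at the 10^-1 place).
Sum: 50.789694 °C; keep the coarser place, 10^-1.
Result: 50.8 °C.

50.8 °C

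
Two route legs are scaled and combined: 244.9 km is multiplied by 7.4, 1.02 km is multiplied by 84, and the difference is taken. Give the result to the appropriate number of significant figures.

244.9 × 7.4 = 1812.26 → 1.8 × 10^3 km (2 s.f., last digit at the 10^2 place).
1.02 × 84 = 85.68 → 86 km (2 s.f., last digit at the 10^0 place).
Difference: 1726.58 km; keep the coarser place, 10^2.
Result: 1.7 × 10^3 km.

1.7 × 10^3 km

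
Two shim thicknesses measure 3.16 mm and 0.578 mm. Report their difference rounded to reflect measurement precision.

3.16 mm − 0.578 mm = 2.582 mm.
Addition/subtraction keeps the fewest decimal places: 3.16 → 2 decimal places, 0.578 → 3 decimal places; limit is 2.
Rounded to 2 decimal places: 2.58 mm.

2.58 mm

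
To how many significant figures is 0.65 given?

0.65: leading zeros are not significant.

2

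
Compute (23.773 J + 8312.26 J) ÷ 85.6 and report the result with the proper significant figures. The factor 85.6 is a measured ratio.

23.773 J + 8312.26 J = 8336.033 J; the sum is limited to 2 decimal places (6 s.f.).
Carrying full precision, 8336.033 ÷ 85.6 = 97.3835630841… J; 85.6 has 3 s.f., so the result keeps min(6, 3) = 3 s.f.
Rounded to 3 significant figures: 97.4 J.

97.4 J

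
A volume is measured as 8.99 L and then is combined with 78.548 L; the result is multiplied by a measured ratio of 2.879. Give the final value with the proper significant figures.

8.99 L + 78.548 L = 87.538 L; the sum is limited to 2 decimal places (4 s.f.).
Carrying full precision, 87.538 × 2.879 = 252.021902 L; 2.879 has 4 s.f., so the result keeps min(4, 4) = 4 s.f.
Rounded to 4 significant figures: 252.0 L.

252.0 L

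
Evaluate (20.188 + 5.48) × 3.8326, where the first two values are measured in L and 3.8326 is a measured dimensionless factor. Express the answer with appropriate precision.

20.188 L + 5.48 L = 25.668 L; the sum is limited to 2 decimal places (4 s.f.).
Carrying full precision, 25.668 × 3.8326 = 98.3751768 L; 3.8326 has 5 s.f., so the result keeps min(4, 5) = 4 s.f.
Rounded to 4 significant figures: 98.38 L.

98.38 L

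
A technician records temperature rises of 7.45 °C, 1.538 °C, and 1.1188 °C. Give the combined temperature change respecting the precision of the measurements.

10.11 °C

7.45 °C + 1.538 °C + 1.1188 °C = 10.1068 °C.
Addition/subtraction keeps the fewest decimal places: 7.45 → 2 decimal places, 1.538 → 3 decimal places, 1.1188 → 4 decimal places; limit is 2.
Rounded to 2 decimal places: 10.11 °C.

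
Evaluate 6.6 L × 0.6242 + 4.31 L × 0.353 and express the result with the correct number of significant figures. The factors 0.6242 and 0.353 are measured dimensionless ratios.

5.6 L

6.6 × 0.6242 = 4.11972 → 4.1 L (2 s.f., last digit at the 10^-1 place).
4.31 × 0.353 = 1.52143 → 1.52 L (3 s.f., last digit at the 10^-2 place).
Sum: 5.64115 L; keep the coarser place, 10^-1.
Result: 5.6 L.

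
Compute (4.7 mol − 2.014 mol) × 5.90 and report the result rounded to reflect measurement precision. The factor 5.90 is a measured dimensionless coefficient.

4.7 mol − 2.014 mol = 2.686 mol; the difference is limited to 1 decimal place (2 s.f.).
Carrying full precision, 2.686 × 5.90 = 15.8474 mol; 5.90 has 3 s.f., so the result keeps min(2, 3) = 2 s.f.
Rounded to 2 significant figures: 16 mol.

16 mol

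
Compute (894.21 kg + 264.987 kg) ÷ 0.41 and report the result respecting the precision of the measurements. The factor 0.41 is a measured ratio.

894.21 kg + 264.987 kg = 1159.197 kg; the sum is limited to 2 decimal places (6 s.f.).
Carrying full precision, 1159.197 ÷ 0.41 = 2827.3097561… kg; 0.41 has 2 s.f., so the result keeps min(6, 2) = 2 s.f.
Rounded to 2 significant figures: 2.8 × 10³ kg.

2.8 × 10³ kg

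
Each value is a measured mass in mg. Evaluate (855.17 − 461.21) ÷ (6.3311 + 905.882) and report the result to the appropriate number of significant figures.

0.43187

855.17 − 461.21 = 393.96, limited to 2 d.p. → 5 s.f.; 6.3311 + 905.882 = 912.2131, limited to 3 d.p. → 6 s.f.
Carrying full precision, 393.96 ÷ 912.2131 = 0.431872771834…; keep min(5, 6) = 5 s.f.
Rounded to 5 significant figures: 0.43187.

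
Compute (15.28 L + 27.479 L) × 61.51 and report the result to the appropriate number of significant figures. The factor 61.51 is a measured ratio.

15.28 L + 27.479 L = 42.759 L; the sum is limited to 2 decimal places (4 s.f.).
Carrying full precision, 42.759 × 61.51 = 2630.10609 L; 61.51 has 4 s.f., so the result keeps min(4, 4) = 4 s.f.
Rounded to 4 significant figures: 2.630 × 10³ L.

2.630 × 10³ L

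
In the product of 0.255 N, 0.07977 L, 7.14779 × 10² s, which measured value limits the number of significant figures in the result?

0.255 N

0.255 N → 3 s.f.; 0.07977 L → 4 s.f.; 7.14779 × 10² s → 6 s.f.
The fewest is 3 significant figures, from 0.255 N.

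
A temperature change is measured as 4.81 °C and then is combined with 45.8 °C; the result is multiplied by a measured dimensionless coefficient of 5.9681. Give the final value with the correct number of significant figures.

4.81 °C + 45.8 °C = 50.61 °C; the sum is limited to 1 decimal place (3 s.f.).
Carrying full precision, 50.61 × 5.9681 = 302.045541 °C; 5.9681 has 5 s.f., so the result keeps min(3, 5) = 3 s.f.
Rounded to 3 significant figures: 302 °C.

302 °C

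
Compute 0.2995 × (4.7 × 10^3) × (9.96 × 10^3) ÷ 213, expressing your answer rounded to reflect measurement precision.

6.6 × 10^4

0.2995 × (4.7 × 10^3) × (9.96 × 10^3) ÷ 213 = 65822.5070423…
Multiplication/division keeps the fewest significant figures: 0.2995 → 4 s.f., 4.7 × 10^3 → 2 s.f., 9.96 × 10^3 → 3 s.f., 213 → 3 s.f.; limit is 2.
Rounded to 2 significant figures: 6.6 × 10^4.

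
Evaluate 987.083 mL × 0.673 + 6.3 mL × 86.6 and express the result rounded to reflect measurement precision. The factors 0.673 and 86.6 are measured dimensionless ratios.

1.21 × 10^3 mL

987.083 × 0.673 = 664.306859 → 664 mL (3 s.f., last digit at the 10^0 place).
6.3 × 86.6 = 545.58 → 5.5 × 10^2 mL (2 s.f., last digit at the 10^1 place).
Sum: 1209.886859 mL; keep the coarser place, 10^1.
Result: 1.21 × 10^3 mL.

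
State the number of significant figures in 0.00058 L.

0.00058: leading zeros are not significant.

2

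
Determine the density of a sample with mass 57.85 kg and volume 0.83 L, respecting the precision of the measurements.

7.0 × 10¹ kg/L

density = 57.85 kg ÷ 0.83 L = 69.6987951807… kg/L.
57.85 has 4 significant figures; 0.83 has 2.
Division/multiplication keeps the fewest: 2 significant figures.
Rounded: 7.0 × 10¹ kg/L.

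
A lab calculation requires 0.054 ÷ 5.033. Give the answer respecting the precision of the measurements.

0.054 ÷ 5.033 = 0.0107291873634…
Multiplication/division keeps the fewest significant figures: 0.054 → 2 s.f., 5.033 → 4 s.f.; limit is 2.
Rounded to 2 significant figures: 0.011.

0.011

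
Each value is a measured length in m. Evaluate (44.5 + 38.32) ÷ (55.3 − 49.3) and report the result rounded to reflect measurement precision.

44.5 + 38.32 = 82.82, limited to 1 d.p. → 3 s.f.; 55.3 − 49.3 = 6.0, limited to 1 d.p. → 2 s.f.
Carrying full precision, 82.82 ÷ 6.0 = 13.8033333333…; keep min(3, 2) = 2 s.f.
Rounded to 2 significant figures: 14.

14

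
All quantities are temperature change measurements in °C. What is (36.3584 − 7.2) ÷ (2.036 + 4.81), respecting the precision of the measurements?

4.26

36.3584 − 7.2 = 29.1584, limited to 1 d.p. → 3 s.f.; 2.036 + 4.81 = 6.846, limited to 2 d.p. → 3 s.f.
Carrying full precision, 29.1584 ÷ 6.846 = 4.25918784692…; keep min(3, 3) = 3 s.f.
Rounded to 3 significant figures: 4.26.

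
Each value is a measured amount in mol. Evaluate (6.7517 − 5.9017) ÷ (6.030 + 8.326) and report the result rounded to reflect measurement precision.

6.7517 − 5.9017 = 0.8500, limited to 4 d.p. → 4 s.f.; 6.030 + 8.326 = 14.356, limited to 3 d.p. → 5 s.f.
Carrying full precision, 0.8500 ÷ 14.356 = 0.0592086932293…; keep min(4, 5) = 4 s.f.
Rounded to 4 significant figures: 0.05921.

0.05921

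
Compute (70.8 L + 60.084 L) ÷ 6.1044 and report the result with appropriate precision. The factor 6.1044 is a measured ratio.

21.44 L

70.8 L + 60.084 L = 130.884 L; the sum is limited to 1 decimal place (4 s.f.).
Carrying full precision, 130.884 ÷ 6.1044 = 21.4409278553… L; 6.1044 has 5 s.f., so the result keeps min(4, 5) = 4 s.f.
Rounded to 4 significant figures: 21.44 L.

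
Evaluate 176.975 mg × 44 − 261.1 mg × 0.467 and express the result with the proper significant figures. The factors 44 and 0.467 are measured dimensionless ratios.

176.975 × 44 = 7786.9 → 7.8 × 10³ mg (2 s.f., last digit at the 10^2 place).
261.1 × 0.467 = 121.9337 → 122 mg (3 s.f., last digit at the 10^0 place).
Difference: 7664.9663 mg; keep the coarser place, 10^2.
Result: 7.7 × 10³ mg.

7.7 × 10³ mg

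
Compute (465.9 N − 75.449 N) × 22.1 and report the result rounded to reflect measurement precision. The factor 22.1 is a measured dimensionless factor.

465.9 N − 75.449 N = 390.451 N; the difference is limited to 1 decimal place (4 s.f.).
Carrying full precision, 390.451 × 22.1 = 8628.9671 N; 22.1 has 3 s.f., so the result keeps min(4, 3) = 3 s.f.
Rounded to 3 significant figures: 8.63 × 10^3 N.

8.63 × 10^3 N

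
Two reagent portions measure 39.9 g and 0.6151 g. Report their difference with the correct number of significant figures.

39.3 g

39.9 g − 0.6151 g = 39.2849 g.
Addition/subtraction keeps the fewest decimal places: 39.9 → 1 decimal place, 0.6151 → 4 decimal places; limit is 1.
Rounded to 1 decimal place: 39.3 g.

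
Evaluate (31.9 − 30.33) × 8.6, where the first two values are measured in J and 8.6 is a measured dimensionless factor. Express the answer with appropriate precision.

14 J

31.9 J − 30.33 J = 1.57 J; the difference is limited to 1 decimal place (2 s.f.).
Carrying full precision, 1.57 × 8.6 = 13.502 J; 8.6 has 2 s.f., so the result keeps min(2, 2) = 2 s.f.
Rounded to 2 significant figures: 14 J.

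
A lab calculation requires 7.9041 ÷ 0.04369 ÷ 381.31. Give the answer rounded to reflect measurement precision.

0.4745

7.9041 ÷ 0.04369 ÷ 381.31 = 0.474451895991…
Multiplication/division keeps the fewest significant figures: 7.9041 → 5 s.f., 0.04369 → 4 s.f., 381.31 → 5 s.f.; limit is 4.
Rounded to 4 significant figures: 0.4745.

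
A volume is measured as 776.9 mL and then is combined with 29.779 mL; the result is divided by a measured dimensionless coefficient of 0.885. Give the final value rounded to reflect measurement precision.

776.9 mL + 29.779 mL = 806.679 mL; the sum is limited to 1 decimal place (4 s.f.).
Carrying full precision, 806.679 ÷ 0.885 = 911.501694915… mL; 0.885 has 3 s.f., so the result keeps min(4, 3) = 3 s.f.
Rounded to 3 significant figures: 912 mL.

912 mL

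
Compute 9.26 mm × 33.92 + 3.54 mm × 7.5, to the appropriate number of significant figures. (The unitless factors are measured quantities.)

9.26 × 33.92 = 314.0992 → 314 mm (3 s.f., last digit at the 10^0 place).
3.54 × 7.5 = 26.55 → 27 mm (2 s.f., last digit at the 10^0 place).
Sum: 340.6492 mm; keep the coarser place, 10^0.
Result: 341 mm.

341 mm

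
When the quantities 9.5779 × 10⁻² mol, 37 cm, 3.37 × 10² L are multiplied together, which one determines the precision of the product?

9.5779 × 10⁻² mol → 5 s.f.; 37 cm → 2 s.f.; 3.37 × 10² L → 3 s.f.
The fewest is 2 significant figures, from 37 cm.

37 cm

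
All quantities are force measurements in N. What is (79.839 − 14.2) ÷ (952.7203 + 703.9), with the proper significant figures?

79.839 − 14.2 = 65.639, limited to 1 d.p. → 3 s.f.; 952.7203 + 703.9 = 1656.6203, limited to 1 d.p. → 5 s.f.
Carrying full precision, 65.639 ÷ 1656.6203 = 0.0396222357048…; keep min(3, 5) = 3 s.f.
Rounded to 3 significant figures: 0.0396.

0.0396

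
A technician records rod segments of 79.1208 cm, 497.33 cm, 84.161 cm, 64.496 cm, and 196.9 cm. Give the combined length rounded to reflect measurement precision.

79.1208 cm + 497.33 cm + 84.161 cm + 64.496 cm + 196.9 cm = 922.0078 cm.
Addition/subtraction keeps the fewest decimal places: 79.1208 → 4 decimal places, 497.33 → 2 decimal places, 84.161 → 3 decimal places, 64.496 → 3 decimal places, 196.9 → 1 decimal place; limit is 1.
Rounded to 1 decimal place: 922.0 cm.

922.0 cm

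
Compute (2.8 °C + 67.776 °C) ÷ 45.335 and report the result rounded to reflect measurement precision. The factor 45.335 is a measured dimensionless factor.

1.56 °C

2.8 °C + 67.776 °C = 70.576 °C; the sum is limited to 1 decimal place (3 s.f.).
Carrying full precision, 70.576 ÷ 45.335 = 1.55676629536… °C; 45.335 has 5 s.f., so the result keeps min(3, 5) = 3 s.f.
Rounded to 3 significant figures: 1.56 °C.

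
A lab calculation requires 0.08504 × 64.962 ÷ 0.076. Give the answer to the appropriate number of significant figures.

73

0.08504 × 64.962 ÷ 0.076 = 72.6890589474…
Multiplication/division keeps the fewest significant figures: 0.08504 → 4 s.f., 64.962 → 5 s.f., 0.076 → 2 s.f.; limit is 2.
Rounded to 2 significant figures: 73.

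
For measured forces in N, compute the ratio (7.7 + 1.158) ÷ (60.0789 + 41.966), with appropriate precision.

7.7 + 1.158 = 8.858, limited to 1 d.p. → 2 s.f.; 60.0789 + 41.966 = 102.0449, limited to 3 d.p. → 6 s.f.
Carrying full precision, 8.858 ÷ 102.0449 = 0.0868049260669…; keep min(2, 6) = 2 s.f.
Rounded to 2 significant figures: 8.7 × 10⁻².

8.7 × 10⁻²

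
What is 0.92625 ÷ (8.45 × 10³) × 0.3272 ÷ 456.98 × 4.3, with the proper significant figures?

0.92625 ÷ (8.45 × 10³) × 0.3272 ÷ 456.98 × 4.3 = 3.37486239088 × 10^-7…
Multiplication/division keeps the fewest significant figures: 0.92625 → 5 s.f., 8.45 × 10³ → 3 s.f., 0.3272 → 4 s.f., 456.98 → 5 s.f., 4.3 → 2 s.f.; limit is 2.
Rounded to 2 significant figures: 3.4 × 10⁻⁷.

3.4 × 10⁻⁷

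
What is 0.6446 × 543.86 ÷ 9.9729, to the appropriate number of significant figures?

35.15

0.6446 × 543.86 ÷ 9.9729 = 35.1524788176…
Multiplication/division keeps the fewest significant figures: 0.6446 → 4 s.f., 543.86 → 5 s.f., 9.9729 → 5 s.f.; limit is 4.
Rounded to 4 significant figures: 35.15.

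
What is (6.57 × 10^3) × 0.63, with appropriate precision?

4.1 × 10^3

(6.57 × 10^3) × 0.63 = 4139.1
Multiplication/division keeps the fewest significant figures: 6.57 × 10^3 → 3 s.f., 0.63 → 2 s.f.; limit is 2.
Rounded to 2 significant figures: 4.1 × 10^3.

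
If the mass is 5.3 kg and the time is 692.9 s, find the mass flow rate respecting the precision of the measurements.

0.0076 kg/s

mass flow rate = 5.3 kg ÷ 692.9 s = 0.00764901140136… kg/s.
5.3 has 2 significant figures; 692.9 has 4.
Division/multiplication keeps the fewest: 2 significant figures.
Rounded: 0.0076 kg/s.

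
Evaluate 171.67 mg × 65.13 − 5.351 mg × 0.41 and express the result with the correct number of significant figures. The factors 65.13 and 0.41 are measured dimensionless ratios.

1.118 × 10^4 mg

171.67 × 65.13 = 11180.8671 → 1.118 × 10^4 mg (4 s.f., last digit at the 10^1 place).
5.351 × 0.41 = 2.19391 → 2.2 mg (2 s.f., last digit at the 10^-1 place).
Difference: 11178.67319 mg; keep the coarser place, 10^1.
Result: 1.118 × 10^4 mg.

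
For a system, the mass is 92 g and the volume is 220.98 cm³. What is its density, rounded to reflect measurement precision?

0.42 g/cm³

density = 92 g ÷ 220.98 cm³ = 0.416327269436… g/cm³.
92 has 2 significant figures; 220.98 has 5.
Division/multiplication keeps the fewest: 2 significant figures.
Rounded: 0.42 g/cm³.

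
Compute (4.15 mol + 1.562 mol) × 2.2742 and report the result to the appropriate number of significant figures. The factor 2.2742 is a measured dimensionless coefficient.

4.15 mol + 1.562 mol = 5.712 mol; the sum is limited to 2 decimal places (3 s.f.).
Carrying full precision, 5.712 × 2.2742 = 12.9902304 mol; 2.2742 has 5 s.f., so the result keeps min(3, 5) = 3 s.f.
Rounded to 3 significant figures: 13.0 mol.

13.0 mol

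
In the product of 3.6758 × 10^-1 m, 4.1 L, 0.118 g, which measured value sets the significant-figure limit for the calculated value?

3.6758 × 10^-1 m → 5 s.f.; 4.1 L → 2 s.f.; 0.118 g → 3 s.f.
The fewest is 2 significant figures, from 4.1 L.

4.1 L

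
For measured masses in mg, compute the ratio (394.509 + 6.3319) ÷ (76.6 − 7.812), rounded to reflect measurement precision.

5.83

394.509 + 6.3319 = 400.8409, limited to 3 d.p. → 6 s.f.; 76.6 − 7.812 = 68.788, limited to 1 d.p. → 3 s.f.
Carrying full precision, 400.8409 ÷ 68.788 = 5.82719224283…; keep min(6, 3) = 3 s.f.
Rounded to 3 significant figures: 5.83.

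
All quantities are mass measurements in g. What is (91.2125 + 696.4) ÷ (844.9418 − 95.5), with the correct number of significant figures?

91.2125 + 696.4 = 787.6125, limited to 1 d.p. → 4 s.f.; 844.9418 − 95.5 = 749.4418, limited to 1 d.p. → 4 s.f.
Carrying full precision, 787.6125 ÷ 749.4418 = 1.05093217379…; keep min(4, 4) = 4 s.f.
Rounded to 4 significant figures: 1.051.

1.051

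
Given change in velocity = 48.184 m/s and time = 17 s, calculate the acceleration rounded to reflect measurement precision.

2.8 m/s²

acceleration = 48.184 m/s ÷ 17 s = 2.83435294118… m/s².
48.184 has 5 significant figures; 17 has 2.
Division/multiplication keeps the fewest: 2 significant figures.
Rounded: 2.8 m/s².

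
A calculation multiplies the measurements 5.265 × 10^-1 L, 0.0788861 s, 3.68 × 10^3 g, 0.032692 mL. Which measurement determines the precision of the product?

3.68 × 10^3 g

5.265 × 10^-1 L → 4 s.f.; 0.0788861 s → 6 s.f.; 3.68 × 10^3 g → 3 s.f.; 0.032692 mL → 5 s.f.
The fewest is 3 significant figures, from 3.68 × 10^3 g.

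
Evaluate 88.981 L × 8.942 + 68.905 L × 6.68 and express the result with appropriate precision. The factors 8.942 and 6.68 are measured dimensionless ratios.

1256 L

88.981 × 8.942 = 795.668102 → 795.7 L (4 s.f., last digit at the 10^-1 place).
68.905 × 6.68 = 460.2854 → 4.60 × 10² L (3 s.f., last digit at the 10^0 place).
Sum: 1255.953502 L; keep the coarser place, 10^0.
Result: 1256 L.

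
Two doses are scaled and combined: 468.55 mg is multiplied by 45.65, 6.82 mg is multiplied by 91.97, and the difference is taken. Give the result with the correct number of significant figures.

468.55 × 45.65 = 21389.3075 → 2.139 × 10⁴ mg (4 s.f., last digit at the 10^1 place).
6.82 × 91.97 = 627.2354 → 627 mg (3 s.f., last digit at the 10^0 place).
Difference: 20762.0721 mg; keep the coarser place, 10^1.
Result: 2.076 × 10⁴ mg.

2.076 × 10⁴ mg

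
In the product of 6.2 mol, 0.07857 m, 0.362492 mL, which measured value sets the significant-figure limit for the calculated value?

6.2 mol

6.2 mol → 2 s.f.; 0.07857 m → 4 s.f.; 0.362492 mL → 6 s.f.
The fewest is 2 significant figures, from 6.2 mol.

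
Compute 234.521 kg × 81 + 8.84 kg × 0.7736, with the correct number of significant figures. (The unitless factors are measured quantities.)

1.9 × 10⁴ kg

234.521 × 81 = 18996.201 → 1.9 × 10⁴ kg (2 s.f., last digit at the 10^3 place).
8.84 × 0.7736 = 6.838624 → 6.84 kg (3 s.f., last digit at the 10^-2 place).
Sum: 19003.039624 kg; keep the coarser place, 10^3.
Result: 1.9 × 10⁴ kg.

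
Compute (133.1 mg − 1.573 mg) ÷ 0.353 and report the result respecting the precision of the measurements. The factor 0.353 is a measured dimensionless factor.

133.1 mg − 1.573 mg = 131.527 mg; the difference is limited to 1 decimal place (4 s.f.).
Carrying full precision, 131.527 ÷ 0.353 = 372.597733711… mg; 0.353 has 3 s.f., so the result keeps min(4, 3) = 3 s.f.
Rounded to 3 significant figures: 373 mg.

373 mg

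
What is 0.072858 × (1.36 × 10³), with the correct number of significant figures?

99.1

0.072858 × (1.36 × 10³) = 99.08688
Multiplication/division keeps the fewest significant figures: 0.072858 → 5 s.f., 1.36 × 10³ → 3 s.f.; limit is 3.
Rounded to 3 significant figures: 99.1.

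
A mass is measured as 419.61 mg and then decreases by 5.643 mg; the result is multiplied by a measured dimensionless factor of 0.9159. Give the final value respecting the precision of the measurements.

379.2 mg

419.61 mg − 5.643 mg = 413.967 mg; the difference is limited to 2 decimal places (5 s.f.).
Carrying full precision, 413.967 × 0.9159 = 379.1523753 mg; 0.9159 has 4 s.f., so the result keeps min(5, 4) = 4 s.f.
Rounded to 4 significant figures: 379.2 mg.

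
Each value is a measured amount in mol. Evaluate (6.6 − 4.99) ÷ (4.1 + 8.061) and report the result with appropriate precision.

6.6 − 4.99 = 1.61, limited to 1 d.p. → 2 s.f.; 4.1 + 8.061 = 12.161, limited to 1 d.p. → 3 s.f.
Carrying full precision, 1.61 ÷ 12.161 = 0.132390428419…; keep min(2, 3) = 2 s.f.
Rounded to 2 significant figures: 0.13.

0.13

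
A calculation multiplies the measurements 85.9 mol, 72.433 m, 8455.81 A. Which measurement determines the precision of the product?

85.9 mol

85.9 mol → 3 s.f.; 72.433 m → 5 s.f.; 8455.81 A → 6 s.f.
The fewest is 3 significant figures, from 85.9 mol.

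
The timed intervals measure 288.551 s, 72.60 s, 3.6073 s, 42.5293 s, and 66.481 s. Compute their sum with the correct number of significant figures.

288.551 s + 72.60 s + 3.6073 s + 42.5293 s + 66.481 s = 473.7686 s.
Addition/subtraction keeps the fewest decimal places: 288.551 → 3 decimal places, 72.60 → 2 decimal places, 3.6073 → 4 decimal places, 42.5293 → 4 decimal places, 66.481 → 3 decimal places; limit is 2.
Rounded to 2 decimal places: 473.77 s.

473.77 s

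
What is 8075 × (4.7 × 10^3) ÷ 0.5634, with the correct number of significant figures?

6.7 × 10^7

8075 × (4.7 × 10^3) ÷ 0.5634 = 67363329.7835…
Multiplication/division keeps the fewest significant figures: 8075 → 4 s.f., 4.7 × 10^3 → 2 s.f., 0.5634 → 4 s.f.; limit is 2.
Rounded to 2 significant figures: 6.7 × 10^7.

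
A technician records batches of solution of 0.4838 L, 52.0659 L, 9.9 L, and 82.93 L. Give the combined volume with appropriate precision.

0.4838 L + 52.0659 L + 9.9 L + 82.93 L = 145.3797 L.
Addition/subtraction keeps the fewest decimal places: 0.4838 → 4 decimal places, 52.0659 → 4 decimal places, 9.9 → 1 decimal place, 82.93 → 2 decimal places; limit is 1.
Rounded to 1 decimal place: 145.4 L.

145.4 L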